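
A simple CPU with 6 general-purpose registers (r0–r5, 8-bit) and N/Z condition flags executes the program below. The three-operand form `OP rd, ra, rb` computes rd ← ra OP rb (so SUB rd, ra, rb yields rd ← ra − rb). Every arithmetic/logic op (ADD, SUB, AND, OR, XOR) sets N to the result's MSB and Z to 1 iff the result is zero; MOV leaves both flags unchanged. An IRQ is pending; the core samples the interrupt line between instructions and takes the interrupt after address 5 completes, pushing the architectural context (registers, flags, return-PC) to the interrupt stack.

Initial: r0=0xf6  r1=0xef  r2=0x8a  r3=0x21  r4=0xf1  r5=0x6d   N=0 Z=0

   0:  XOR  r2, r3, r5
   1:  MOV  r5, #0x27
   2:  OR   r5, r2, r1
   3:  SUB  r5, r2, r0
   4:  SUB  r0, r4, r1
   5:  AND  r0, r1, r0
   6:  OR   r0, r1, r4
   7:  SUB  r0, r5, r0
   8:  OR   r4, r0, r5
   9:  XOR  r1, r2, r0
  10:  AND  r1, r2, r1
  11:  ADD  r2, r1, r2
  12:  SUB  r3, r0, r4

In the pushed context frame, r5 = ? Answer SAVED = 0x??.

SAVED = 0x56

after  0: r0=0xf6 r1=0xef r2=0x4c r3=0x21 r4=0xf1 r5=0x6d  N=0 Z=0
after  1: r0=0xf6 r1=0xef r2=0x4c r3=0x21 r4=0xf1 r5=0x27  N=0 Z=0
after  2: r0=0xf6 r1=0xef r2=0x4c r3=0x21 r4=0xf1 r5=0xef  N=1 Z=0
after  3: r0=0xf6 r1=0xef r2=0x4c r3=0x21 r4=0xf1 r5=0x56  N=0 Z=0
after  4: r0=0x02 r1=0xef r2=0x4c r3=0x21 r4=0xf1 r5=0x56  N=0 Z=0
after  5: r0=0x02 r1=0xef r2=0x4c r3=0x21 r4=0xf1 r5=0x56  N=0 Z=0
-- IRQ taken; context saved, return-PC = 6 --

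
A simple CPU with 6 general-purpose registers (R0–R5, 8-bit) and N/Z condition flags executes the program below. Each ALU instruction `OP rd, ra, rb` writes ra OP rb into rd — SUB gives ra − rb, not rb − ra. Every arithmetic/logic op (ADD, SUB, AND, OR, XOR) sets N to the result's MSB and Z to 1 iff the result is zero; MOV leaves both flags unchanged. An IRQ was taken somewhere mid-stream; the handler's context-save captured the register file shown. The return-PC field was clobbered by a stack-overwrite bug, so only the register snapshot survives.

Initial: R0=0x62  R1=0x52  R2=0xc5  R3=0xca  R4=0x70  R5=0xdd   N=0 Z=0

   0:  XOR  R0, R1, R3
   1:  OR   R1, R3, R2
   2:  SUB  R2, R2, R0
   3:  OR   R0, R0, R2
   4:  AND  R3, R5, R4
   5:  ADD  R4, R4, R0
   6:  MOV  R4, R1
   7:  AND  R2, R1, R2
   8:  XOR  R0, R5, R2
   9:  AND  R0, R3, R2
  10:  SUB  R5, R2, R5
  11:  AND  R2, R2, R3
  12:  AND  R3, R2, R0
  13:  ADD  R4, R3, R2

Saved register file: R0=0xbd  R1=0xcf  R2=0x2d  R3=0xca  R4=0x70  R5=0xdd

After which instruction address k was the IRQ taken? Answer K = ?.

after  0: R0=0x98 R1=0x52 R2=0xc5 R3=0xca R4=0x70 R5=0xdd  N=1 Z=0
after  1: R0=0x98 R1=0xcf R2=0xc5 R3=0xca R4=0x70 R5=0xdd  N=1 Z=0
after  2: R0=0x98 R1=0xcf R2=0x2d R3=0xca R4=0x70 R5=0xdd  N=0 Z=0
after  3: R0=0xbd R1=0xcf R2=0x2d R3=0xca R4=0x70 R5=0xdd  N=1 Z=0
-- IRQ taken; context saved, return-PC = 4 --

K = 3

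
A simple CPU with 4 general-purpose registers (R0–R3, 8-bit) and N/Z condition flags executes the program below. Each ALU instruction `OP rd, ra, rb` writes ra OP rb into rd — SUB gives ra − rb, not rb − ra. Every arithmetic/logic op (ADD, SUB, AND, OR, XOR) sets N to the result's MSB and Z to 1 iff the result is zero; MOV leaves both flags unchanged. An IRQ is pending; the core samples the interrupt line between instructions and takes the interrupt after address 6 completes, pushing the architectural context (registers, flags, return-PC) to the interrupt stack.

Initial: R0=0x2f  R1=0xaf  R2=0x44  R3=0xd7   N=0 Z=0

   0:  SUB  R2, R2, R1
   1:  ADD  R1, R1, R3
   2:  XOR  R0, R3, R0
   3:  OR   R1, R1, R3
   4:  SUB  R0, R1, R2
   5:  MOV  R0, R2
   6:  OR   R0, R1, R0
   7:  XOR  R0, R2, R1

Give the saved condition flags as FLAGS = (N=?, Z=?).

FLAGS = (N=1, Z=0)

after  0: R0=0x2f R1=0xaf R2=0x95 R3=0xd7  N=1 Z=0
after  1: R0=0x2f R1=0x86 R2=0x95 R3=0xd7  N=1 Z=0
after  2: R0=0xf8 R1=0x86 R2=0x95 R3=0xd7  N=1 Z=0
after  3: R0=0xf8 R1=0xd7 R2=0x95 R3=0xd7  N=1 Z=0
after  4: R0=0x42 R1=0xd7 R2=0x95 R3=0xd7  N=0 Z=0
after  5: R0=0x95 R1=0xd7 R2=0x95 R3=0xd7  N=0 Z=0
after  6: R0=0xd7 R1=0xd7 R2=0x95 R3=0xd7  N=1 Z=0
-- IRQ taken; context saved, return-PC = 7 --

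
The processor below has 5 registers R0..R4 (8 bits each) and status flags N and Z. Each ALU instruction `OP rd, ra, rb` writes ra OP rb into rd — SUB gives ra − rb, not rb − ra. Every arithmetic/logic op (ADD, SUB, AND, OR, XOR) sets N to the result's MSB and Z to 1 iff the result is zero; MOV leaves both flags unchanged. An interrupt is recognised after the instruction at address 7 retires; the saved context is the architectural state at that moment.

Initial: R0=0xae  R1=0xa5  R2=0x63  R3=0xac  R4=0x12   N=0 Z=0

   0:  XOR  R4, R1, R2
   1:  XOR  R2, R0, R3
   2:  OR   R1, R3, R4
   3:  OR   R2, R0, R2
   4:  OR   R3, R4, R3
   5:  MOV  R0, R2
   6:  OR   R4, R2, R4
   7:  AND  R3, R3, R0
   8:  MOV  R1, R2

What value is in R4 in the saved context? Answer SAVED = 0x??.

SAVED = 0xee

after  0: R0=0xae R1=0xa5 R2=0x63 R3=0xac R4=0xc6  N=1 Z=0
after  1: R0=0xae R1=0xa5 R2=0x02 R3=0xac R4=0xc6  N=0 Z=0
after  2: R0=0xae R1=0xee R2=0x02 R3=0xac R4=0xc6  N=1 Z=0
after  3: R0=0xae R1=0xee R2=0xae R3=0xac R4=0xc6  N=1 Z=0
after  4: R0=0xae R1=0xee R2=0xae R3=0xee R4=0xc6  N=1 Z=0
after  5: R0=0xae R1=0xee R2=0xae R3=0xee R4=0xc6  N=1 Z=0
after  6: R0=0xae R1=0xee R2=0xae R3=0xee R4=0xee  N=1 Z=0
after  7: R0=0xae R1=0xee R2=0xae R3=0xae R4=0xee  N=1 Z=0
-- IRQ taken; context saved, return-PC = 8 --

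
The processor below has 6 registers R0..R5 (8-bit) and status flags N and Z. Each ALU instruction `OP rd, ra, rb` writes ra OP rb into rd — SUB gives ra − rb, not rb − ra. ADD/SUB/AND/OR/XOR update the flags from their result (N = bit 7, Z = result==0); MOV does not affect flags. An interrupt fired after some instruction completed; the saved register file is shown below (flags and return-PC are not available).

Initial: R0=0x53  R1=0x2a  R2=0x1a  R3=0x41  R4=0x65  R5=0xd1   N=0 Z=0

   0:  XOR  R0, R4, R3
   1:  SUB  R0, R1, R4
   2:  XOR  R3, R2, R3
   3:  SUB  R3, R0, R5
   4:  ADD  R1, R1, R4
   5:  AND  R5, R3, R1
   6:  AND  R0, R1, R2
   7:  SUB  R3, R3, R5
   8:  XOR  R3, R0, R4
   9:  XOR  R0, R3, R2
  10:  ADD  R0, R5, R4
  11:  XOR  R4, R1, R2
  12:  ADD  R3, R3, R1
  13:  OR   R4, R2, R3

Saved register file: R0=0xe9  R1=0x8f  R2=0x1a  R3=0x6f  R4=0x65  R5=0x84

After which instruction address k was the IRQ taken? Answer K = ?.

after  0: R0=0x24 R1=0x2a R2=0x1a R3=0x41 R4=0x65 R5=0xd1  N=0 Z=0
after  1: R0=0xc5 R1=0x2a R2=0x1a R3=0x41 R4=0x65 R5=0xd1  N=1 Z=0
after  2: R0=0xc5 R1=0x2a R2=0x1a R3=0x5b R4=0x65 R5=0xd1  N=0 Z=0
after  3: R0=0xc5 R1=0x2a R2=0x1a R3=0xf4 R4=0x65 R5=0xd1  N=1 Z=0
after  4: R0=0xc5 R1=0x8f R2=0x1a R3=0xf4 R4=0x65 R5=0xd1  N=1 Z=0
after  5: R0=0xc5 R1=0x8f R2=0x1a R3=0xf4 R4=0x65 R5=0x84  N=1 Z=0
after  6: R0=0x0a R1=0x8f R2=0x1a R3=0xf4 R4=0x65 R5=0x84  N=0 Z=0
after  7: R0=0x0a R1=0x8f R2=0x1a R3=0x70 R4=0x65 R5=0x84  N=0 Z=0
after  8: R0=0x0a R1=0x8f R2=0x1a R3=0x6f R4=0x65 R5=0x84  N=0 Z=0
after  9: R0=0x75 R1=0x8f R2=0x1a R3=0x6f R4=0x65 R5=0x84  N=0 Z=0
after 10: R0=0xe9 R1=0x8f R2=0x1a R3=0x6f R4=0x65 R5=0x84  N=1 Z=0
-- IRQ taken; context saved, return-PC = 11 --

K = 10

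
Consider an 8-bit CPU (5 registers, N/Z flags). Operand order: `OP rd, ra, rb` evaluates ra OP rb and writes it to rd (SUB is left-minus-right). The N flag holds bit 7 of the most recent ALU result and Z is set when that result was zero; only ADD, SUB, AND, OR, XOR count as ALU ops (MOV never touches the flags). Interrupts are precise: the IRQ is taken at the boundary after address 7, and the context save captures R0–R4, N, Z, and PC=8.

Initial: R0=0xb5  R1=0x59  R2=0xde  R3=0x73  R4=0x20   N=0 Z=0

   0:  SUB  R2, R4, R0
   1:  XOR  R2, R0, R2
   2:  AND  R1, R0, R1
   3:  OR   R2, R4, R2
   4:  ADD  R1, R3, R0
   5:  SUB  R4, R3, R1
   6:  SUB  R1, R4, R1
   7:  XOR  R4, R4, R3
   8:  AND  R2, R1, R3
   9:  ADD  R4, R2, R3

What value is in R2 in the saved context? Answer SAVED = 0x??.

after  0: R0=0xb5 R1=0x59 R2=0x6b R3=0x73 R4=0x20  N=0 Z=0
after  1: R0=0xb5 R1=0x59 R2=0xde R3=0x73 R4=0x20  N=1 Z=0
after  2: R0=0xb5 R1=0x11 R2=0xde R3=0x73 R4=0x20  N=0 Z=0
after  3: R0=0xb5 R1=0x11 R2=0xfe R3=0x73 R4=0x20  N=1 Z=0
after  4: R0=0xb5 R1=0x28 R2=0xfe R3=0x73 R4=0x20  N=0 Z=0
after  5: R0=0xb5 R1=0x28 R2=0xfe R3=0x73 R4=0x4b  N=0 Z=0
after  6: R0=0xb5 R1=0x23 R2=0xfe R3=0x73 R4=0x4b  N=0 Z=0
after  7: R0=0xb5 R1=0x23 R2=0xfe R3=0x73 R4=0x38  N=0 Z=0
-- IRQ taken; context saved, return-PC = 8 --

SAVED = 0xfe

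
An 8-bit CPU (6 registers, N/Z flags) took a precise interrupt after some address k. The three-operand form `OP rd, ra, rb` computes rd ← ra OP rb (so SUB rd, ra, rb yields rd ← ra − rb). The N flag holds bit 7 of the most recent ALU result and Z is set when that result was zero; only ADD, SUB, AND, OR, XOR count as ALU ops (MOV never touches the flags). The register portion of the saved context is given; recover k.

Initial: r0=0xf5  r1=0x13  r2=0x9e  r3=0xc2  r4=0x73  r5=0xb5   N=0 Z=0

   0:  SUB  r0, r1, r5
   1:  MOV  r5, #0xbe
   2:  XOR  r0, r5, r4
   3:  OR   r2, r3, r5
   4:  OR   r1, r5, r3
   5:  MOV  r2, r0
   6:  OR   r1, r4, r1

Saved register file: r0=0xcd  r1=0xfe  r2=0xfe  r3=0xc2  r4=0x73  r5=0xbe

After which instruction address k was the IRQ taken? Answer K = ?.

K = 4

after  0: r0=0x5e r1=0x13 r2=0x9e r3=0xc2 r4=0x73 r5=0xb5  N=0 Z=0
after  1: r0=0x5e r1=0x13 r2=0x9e r3=0xc2 r4=0x73 r5=0xbe  N=0 Z=0
after  2: r0=0xcd r1=0x13 r2=0x9e r3=0xc2 r4=0x73 r5=0xbe  N=1 Z=0
after  3: r0=0xcd r1=0x13 r2=0xfe r3=0xc2 r4=0x73 r5=0xbe  N=1 Z=0
after  4: r0=0xcd r1=0xfe r2=0xfe r3=0xc2 r4=0x73 r5=0xbe  N=1 Z=0
-- IRQ taken; context saved, return-PC = 5 --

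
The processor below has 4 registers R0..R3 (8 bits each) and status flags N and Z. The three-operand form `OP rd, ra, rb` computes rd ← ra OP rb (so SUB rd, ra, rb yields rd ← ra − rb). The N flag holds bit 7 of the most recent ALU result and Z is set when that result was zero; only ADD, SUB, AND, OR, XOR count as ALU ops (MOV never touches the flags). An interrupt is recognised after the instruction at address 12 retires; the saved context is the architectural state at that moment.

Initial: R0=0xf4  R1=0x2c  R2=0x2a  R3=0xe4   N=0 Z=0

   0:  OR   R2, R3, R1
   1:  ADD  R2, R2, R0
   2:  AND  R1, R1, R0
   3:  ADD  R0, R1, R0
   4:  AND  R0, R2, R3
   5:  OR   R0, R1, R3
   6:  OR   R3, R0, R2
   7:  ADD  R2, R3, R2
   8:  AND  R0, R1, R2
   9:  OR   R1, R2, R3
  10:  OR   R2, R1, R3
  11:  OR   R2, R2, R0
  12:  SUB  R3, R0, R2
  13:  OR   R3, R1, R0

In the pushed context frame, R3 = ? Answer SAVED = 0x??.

after  0: R0=0xf4 R1=0x2c R2=0xec R3=0xe4  N=1 Z=0
after  1: R0=0xf4 R1=0x2c R2=0xe0 R3=0xe4  N=1 Z=0
after  2: R0=0xf4 R1=0x24 R2=0xe0 R3=0xe4  N=0 Z=0
after  3: R0=0x18 R1=0x24 R2=0xe0 R3=0xe4  N=0 Z=0
after  4: R0=0xe0 R1=0x24 R2=0xe0 R3=0xe4  N=1 Z=0
after  5: R0=0xe4 R1=0x24 R2=0xe0 R3=0xe4  N=1 Z=0
after  6: R0=0xe4 R1=0x24 R2=0xe0 R3=0xe4  N=1 Z=0
after  7: R0=0xe4 R1=0x24 R2=0xc4 R3=0xe4  N=1 Z=0
after  8: R0=0x04 R1=0x24 R2=0xc4 R3=0xe4  N=0 Z=0
after  9: R0=0x04 R1=0xe4 R2=0xc4 R3=0xe4  N=1 Z=0
after 10: R0=0x04 R1=0xe4 R2=0xe4 R3=0xe4  N=1 Z=0
after 11: R0=0x04 R1=0xe4 R2=0xe4 R3=0xe4  N=1 Z=0
after 12: R0=0x04 R1=0xe4 R2=0xe4 R3=0x20  N=0 Z=0
-- IRQ taken; context saved, return-PC = 13 --

SAVED = 0x20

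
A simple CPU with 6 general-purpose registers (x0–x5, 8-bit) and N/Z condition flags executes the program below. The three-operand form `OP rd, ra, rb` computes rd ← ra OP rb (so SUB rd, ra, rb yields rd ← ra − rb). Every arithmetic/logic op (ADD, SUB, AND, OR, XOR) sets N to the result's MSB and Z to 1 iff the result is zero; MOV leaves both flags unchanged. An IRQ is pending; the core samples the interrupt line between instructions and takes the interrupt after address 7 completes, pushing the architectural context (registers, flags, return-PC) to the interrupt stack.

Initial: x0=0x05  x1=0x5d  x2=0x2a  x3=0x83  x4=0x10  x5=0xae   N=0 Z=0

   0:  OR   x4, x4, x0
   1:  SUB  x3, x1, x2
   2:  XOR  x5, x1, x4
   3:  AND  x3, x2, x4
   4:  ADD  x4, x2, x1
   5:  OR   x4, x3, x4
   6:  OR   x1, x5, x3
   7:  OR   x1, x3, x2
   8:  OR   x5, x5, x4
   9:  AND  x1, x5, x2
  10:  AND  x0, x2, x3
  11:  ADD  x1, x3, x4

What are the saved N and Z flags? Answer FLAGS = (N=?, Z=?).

after  0: x0=0x05 x1=0x5d x2=0x2a x3=0x83 x4=0x15 x5=0xae  N=0 Z=0
after  1: x0=0x05 x1=0x5d x2=0x2a x3=0x33 x4=0x15 x5=0xae  N=0 Z=0
after  2: x0=0x05 x1=0x5d x2=0x2a x3=0x33 x4=0x15 x5=0x48  N=0 Z=0
after  3: x0=0x05 x1=0x5d x2=0x2a x3=0x00 x4=0x15 x5=0x48  N=0 Z=1
after  4: x0=0x05 x1=0x5d x2=0x2a x3=0x00 x4=0x87 x5=0x48  N=1 Z=0
after  5: x0=0x05 x1=0x5d x2=0x2a x3=0x00 x4=0x87 x5=0x48  N=1 Z=0
after  6: x0=0x05 x1=0x48 x2=0x2a x3=0x00 x4=0x87 x5=0x48  N=0 Z=0
after  7: x0=0x05 x1=0x2a x2=0x2a x3=0x00 x4=0x87 x5=0x48  N=0 Z=0
-- IRQ taken; context saved, return-PC = 8 --

FLAGS = (N=0, Z=0)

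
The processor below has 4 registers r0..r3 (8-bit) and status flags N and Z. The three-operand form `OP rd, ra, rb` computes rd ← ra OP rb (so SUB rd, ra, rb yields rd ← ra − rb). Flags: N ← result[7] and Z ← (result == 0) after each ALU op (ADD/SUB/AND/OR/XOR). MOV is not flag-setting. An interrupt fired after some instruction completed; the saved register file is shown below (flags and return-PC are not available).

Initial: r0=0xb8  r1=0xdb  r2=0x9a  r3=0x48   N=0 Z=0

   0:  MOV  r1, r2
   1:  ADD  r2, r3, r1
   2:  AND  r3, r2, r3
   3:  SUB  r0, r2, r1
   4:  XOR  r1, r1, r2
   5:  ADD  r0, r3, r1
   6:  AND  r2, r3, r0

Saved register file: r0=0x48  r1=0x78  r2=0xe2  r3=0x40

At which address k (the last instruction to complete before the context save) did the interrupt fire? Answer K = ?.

after  0: r0=0xb8 r1=0x9a r2=0x9a r3=0x48  N=0 Z=0
after  1: r0=0xb8 r1=0x9a r2=0xe2 r3=0x48  N=1 Z=0
after  2: r0=0xb8 r1=0x9a r2=0xe2 r3=0x40  N=0 Z=0
after  3: r0=0x48 r1=0x9a r2=0xe2 r3=0x40  N=0 Z=0
after  4: r0=0x48 r1=0x78 r2=0xe2 r3=0x40  N=0 Z=0
-- IRQ taken; context saved, return-PC = 5 --

K = 4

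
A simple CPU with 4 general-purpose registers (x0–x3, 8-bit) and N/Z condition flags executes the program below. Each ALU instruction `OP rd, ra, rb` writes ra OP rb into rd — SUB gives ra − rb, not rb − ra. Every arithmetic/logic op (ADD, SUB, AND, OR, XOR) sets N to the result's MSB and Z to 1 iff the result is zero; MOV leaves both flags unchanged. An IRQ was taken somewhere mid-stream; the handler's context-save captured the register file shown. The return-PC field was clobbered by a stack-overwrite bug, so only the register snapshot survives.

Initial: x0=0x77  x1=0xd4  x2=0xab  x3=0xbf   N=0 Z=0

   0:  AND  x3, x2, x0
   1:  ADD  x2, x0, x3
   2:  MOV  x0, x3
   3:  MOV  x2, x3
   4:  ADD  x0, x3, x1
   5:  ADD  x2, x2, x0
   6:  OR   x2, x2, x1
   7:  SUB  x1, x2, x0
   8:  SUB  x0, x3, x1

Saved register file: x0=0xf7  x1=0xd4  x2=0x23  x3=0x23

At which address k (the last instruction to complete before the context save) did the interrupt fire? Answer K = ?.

after  0: x0=0x77 x1=0xd4 x2=0xab x3=0x23  N=0 Z=0
after  1: x0=0x77 x1=0xd4 x2=0x9a x3=0x23  N=1 Z=0
after  2: x0=0x23 x1=0xd4 x2=0x9a x3=0x23  N=1 Z=0
after  3: x0=0x23 x1=0xd4 x2=0x23 x3=0x23  N=1 Z=0
after  4: x0=0xf7 x1=0xd4 x2=0x23 x3=0x23  N=1 Z=0
-- IRQ taken; context saved, return-PC = 5 --

K = 4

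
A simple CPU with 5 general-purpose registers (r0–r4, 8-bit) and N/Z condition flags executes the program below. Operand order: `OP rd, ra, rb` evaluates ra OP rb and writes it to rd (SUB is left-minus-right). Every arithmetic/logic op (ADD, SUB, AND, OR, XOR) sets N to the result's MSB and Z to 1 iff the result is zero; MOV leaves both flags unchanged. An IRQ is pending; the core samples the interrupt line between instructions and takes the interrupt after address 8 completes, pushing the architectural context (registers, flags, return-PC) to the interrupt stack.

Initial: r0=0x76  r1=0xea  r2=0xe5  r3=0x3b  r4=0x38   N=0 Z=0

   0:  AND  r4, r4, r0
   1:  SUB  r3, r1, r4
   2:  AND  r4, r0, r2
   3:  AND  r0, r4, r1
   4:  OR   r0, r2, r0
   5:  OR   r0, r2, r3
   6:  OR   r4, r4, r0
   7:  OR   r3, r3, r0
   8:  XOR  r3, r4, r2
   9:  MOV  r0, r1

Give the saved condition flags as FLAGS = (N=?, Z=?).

after  0: r0=0x76 r1=0xea r2=0xe5 r3=0x3b r4=0x30  N=0 Z=0
after  1: r0=0x76 r1=0xea r2=0xe5 r3=0xba r4=0x30  N=1 Z=0
after  2: r0=0x76 r1=0xea r2=0xe5 r3=0xba r4=0x64  N=0 Z=0
after  3: r0=0x60 r1=0xea r2=0xe5 r3=0xba r4=0x64  N=0 Z=0
after  4: r0=0xe5 r1=0xea r2=0xe5 r3=0xba r4=0x64  N=1 Z=0
after  5: r0=0xff r1=0xea r2=0xe5 r3=0xba r4=0x64  N=1 Z=0
after  6: r0=0xff r1=0xea r2=0xe5 r3=0xba r4=0xff  N=1 Z=0
after  7: r0=0xff r1=0xea r2=0xe5 r3=0xff r4=0xff  N=1 Z=0
after  8: r0=0xff r1=0xea r2=0xe5 r3=0x1a r4=0xff  N=0 Z=0
-- IRQ taken; context saved, return-PC = 9 --

FLAGS = (N=0, Z=0)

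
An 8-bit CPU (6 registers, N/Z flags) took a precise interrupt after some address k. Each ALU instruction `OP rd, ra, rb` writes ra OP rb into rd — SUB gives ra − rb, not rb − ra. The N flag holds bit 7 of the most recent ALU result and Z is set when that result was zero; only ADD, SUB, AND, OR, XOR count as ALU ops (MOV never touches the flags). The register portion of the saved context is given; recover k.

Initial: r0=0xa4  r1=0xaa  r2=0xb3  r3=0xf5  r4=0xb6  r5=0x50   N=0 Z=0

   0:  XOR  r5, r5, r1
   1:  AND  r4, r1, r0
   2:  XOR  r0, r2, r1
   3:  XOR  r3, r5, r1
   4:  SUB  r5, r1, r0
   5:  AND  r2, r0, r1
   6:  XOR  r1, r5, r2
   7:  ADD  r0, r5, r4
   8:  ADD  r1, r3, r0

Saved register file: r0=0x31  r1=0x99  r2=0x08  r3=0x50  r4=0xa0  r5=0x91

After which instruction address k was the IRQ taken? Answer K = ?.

K = 7

after  0: r0=0xa4 r1=0xaa r2=0xb3 r3=0xf5 r4=0xb6 r5=0xfa  N=1 Z=0
after  1: r0=0xa4 r1=0xaa r2=0xb3 r3=0xf5 r4=0xa0 r5=0xfa  N=1 Z=0
after  2: r0=0x19 r1=0xaa r2=0xb3 r3=0xf5 r4=0xa0 r5=0xfa  N=0 Z=0
after  3: r0=0x19 r1=0xaa r2=0xb3 r3=0x50 r4=0xa0 r5=0xfa  N=0 Z=0
after  4: r0=0x19 r1=0xaa r2=0xb3 r3=0x50 r4=0xa0 r5=0x91  N=1 Z=0
after  5: r0=0x19 r1=0xaa r2=0x08 r3=0x50 r4=0xa0 r5=0x91  N=0 Z=0
after  6: r0=0x19 r1=0x99 r2=0x08 r3=0x50 r4=0xa0 r5=0x91  N=1 Z=0
after  7: r0=0x31 r1=0x99 r2=0x08 r3=0x50 r4=0xa0 r5=0x91  N=0 Z=0
-- IRQ taken; context saved, return-PC = 8 --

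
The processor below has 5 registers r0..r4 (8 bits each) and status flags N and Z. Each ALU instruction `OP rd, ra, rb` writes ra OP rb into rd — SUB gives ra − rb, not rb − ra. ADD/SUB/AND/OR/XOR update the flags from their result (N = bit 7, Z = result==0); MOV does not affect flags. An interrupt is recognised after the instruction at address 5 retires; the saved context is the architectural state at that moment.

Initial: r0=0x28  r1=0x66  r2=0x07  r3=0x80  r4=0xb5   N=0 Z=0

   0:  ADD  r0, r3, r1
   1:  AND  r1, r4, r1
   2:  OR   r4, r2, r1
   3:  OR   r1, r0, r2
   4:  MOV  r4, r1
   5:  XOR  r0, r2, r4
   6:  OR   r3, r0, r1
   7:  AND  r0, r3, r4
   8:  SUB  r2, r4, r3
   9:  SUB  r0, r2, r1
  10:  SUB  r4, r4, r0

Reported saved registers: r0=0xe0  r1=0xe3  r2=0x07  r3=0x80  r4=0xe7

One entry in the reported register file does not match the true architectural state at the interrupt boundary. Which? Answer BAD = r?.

after  0: r0=0xe6 r1=0x66 r2=0x07 r3=0x80 r4=0xb5  N=1 Z=0
after  1: r0=0xe6 r1=0x24 r2=0x07 r3=0x80 r4=0xb5  N=0 Z=0
after  2: r0=0xe6 r1=0x24 r2=0x07 r3=0x80 r4=0x27  N=0 Z=0
after  3: r0=0xe6 r1=0xe7 r2=0x07 r3=0x80 r4=0x27  N=1 Z=0
after  4: r0=0xe6 r1=0xe7 r2=0x07 r3=0x80 r4=0xe7  N=1 Z=0
after  5: r0=0xe0 r1=0xe7 r2=0x07 r3=0x80 r4=0xe7  N=1 Z=0
-- IRQ taken; context saved, return-PC = 6 --
mismatch: r1: reported 0xe3 vs actual 0xe7

BAD = r1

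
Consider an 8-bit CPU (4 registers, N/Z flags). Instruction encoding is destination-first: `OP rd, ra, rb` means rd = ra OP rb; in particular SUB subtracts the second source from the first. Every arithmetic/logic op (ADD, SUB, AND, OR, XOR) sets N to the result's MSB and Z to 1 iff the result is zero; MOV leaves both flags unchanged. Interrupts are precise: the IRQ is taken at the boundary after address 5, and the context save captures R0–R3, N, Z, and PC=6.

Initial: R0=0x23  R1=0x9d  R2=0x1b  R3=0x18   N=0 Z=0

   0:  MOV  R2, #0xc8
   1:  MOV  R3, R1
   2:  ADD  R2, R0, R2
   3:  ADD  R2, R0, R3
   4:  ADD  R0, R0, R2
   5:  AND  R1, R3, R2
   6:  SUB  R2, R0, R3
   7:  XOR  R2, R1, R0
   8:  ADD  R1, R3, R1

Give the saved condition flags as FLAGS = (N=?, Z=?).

FLAGS = (N=1, Z=0)

after  0: R0=0x23 R1=0x9d R2=0xc8 R3=0x18  N=0 Z=0
after  1: R0=0x23 R1=0x9d R2=0xc8 R3=0x9d  N=0 Z=0
after  2: R0=0x23 R1=0x9d R2=0xeb R3=0x9d  N=1 Z=0
after  3: R0=0x23 R1=0x9d R2=0xc0 R3=0x9d  N=1 Z=0
after  4: R0=0xe3 R1=0x9d R2=0xc0 R3=0x9d  N=1 Z=0
after  5: R0=0xe3 R1=0x80 R2=0xc0 R3=0x9d  N=1 Z=0
-- IRQ taken; context saved, return-PC = 6 --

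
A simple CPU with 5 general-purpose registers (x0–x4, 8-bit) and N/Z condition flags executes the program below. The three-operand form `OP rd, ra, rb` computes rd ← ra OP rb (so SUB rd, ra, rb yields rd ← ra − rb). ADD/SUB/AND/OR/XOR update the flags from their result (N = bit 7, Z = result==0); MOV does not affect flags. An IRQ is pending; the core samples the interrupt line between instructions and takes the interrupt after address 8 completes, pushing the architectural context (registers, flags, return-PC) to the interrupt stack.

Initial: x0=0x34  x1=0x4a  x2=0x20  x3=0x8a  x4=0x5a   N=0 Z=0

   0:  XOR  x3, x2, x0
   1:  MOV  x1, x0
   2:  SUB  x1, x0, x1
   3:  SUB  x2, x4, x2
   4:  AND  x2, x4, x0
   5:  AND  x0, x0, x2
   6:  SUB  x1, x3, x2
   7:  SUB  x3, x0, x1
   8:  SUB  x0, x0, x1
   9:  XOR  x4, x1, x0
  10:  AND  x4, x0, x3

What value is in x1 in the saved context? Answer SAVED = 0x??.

SAVED = 0x04

after  0: x0=0x34 x1=0x4a x2=0x20 x3=0x14 x4=0x5a  N=0 Z=0
after  1: x0=0x34 x1=0x34 x2=0x20 x3=0x14 x4=0x5a  N=0 Z=0
after  2: x0=0x34 x1=0x00 x2=0x20 x3=0x14 x4=0x5a  N=0 Z=1
after  3: x0=0x34 x1=0x00 x2=0x3a x3=0x14 x4=0x5a  N=0 Z=0
after  4: x0=0x34 x1=0x00 x2=0x10 x3=0x14 x4=0x5a  N=0 Z=0
after  5: x0=0x10 x1=0x00 x2=0x10 x3=0x14 x4=0x5a  N=0 Z=0
after  6: x0=0x10 x1=0x04 x2=0x10 x3=0x14 x4=0x5a  N=0 Z=0
after  7: x0=0x10 x1=0x04 x2=0x10 x3=0x0c x4=0x5a  N=0 Z=0
after  8: x0=0x0c x1=0x04 x2=0x10 x3=0x0c x4=0x5a  N=0 Z=0
-- IRQ taken; context saved, return-PC = 9 --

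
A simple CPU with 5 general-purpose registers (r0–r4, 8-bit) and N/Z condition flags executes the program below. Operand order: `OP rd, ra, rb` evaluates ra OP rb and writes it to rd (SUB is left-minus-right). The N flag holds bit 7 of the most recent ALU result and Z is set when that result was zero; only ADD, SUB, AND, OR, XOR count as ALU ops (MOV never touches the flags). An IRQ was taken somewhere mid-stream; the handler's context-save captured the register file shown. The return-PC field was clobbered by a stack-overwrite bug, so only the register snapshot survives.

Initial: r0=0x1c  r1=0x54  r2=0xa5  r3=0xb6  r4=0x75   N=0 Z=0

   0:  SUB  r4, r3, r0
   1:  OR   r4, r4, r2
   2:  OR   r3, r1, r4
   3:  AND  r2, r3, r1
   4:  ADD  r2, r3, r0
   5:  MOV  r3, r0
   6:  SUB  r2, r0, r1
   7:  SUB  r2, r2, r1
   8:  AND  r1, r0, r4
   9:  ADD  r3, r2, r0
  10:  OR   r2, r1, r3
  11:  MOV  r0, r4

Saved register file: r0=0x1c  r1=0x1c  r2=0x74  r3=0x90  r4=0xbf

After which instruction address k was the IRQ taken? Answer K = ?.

after  0: r0=0x1c r1=0x54 r2=0xa5 r3=0xb6 r4=0x9a  N=1 Z=0
after  1: r0=0x1c r1=0x54 r2=0xa5 r3=0xb6 r4=0xbf  N=1 Z=0
after  2: r0=0x1c r1=0x54 r2=0xa5 r3=0xff r4=0xbf  N=1 Z=0
after  3: r0=0x1c r1=0x54 r2=0x54 r3=0xff r4=0xbf  N=0 Z=0
after  4: r0=0x1c r1=0x54 r2=0x1b r3=0xff r4=0xbf  N=0 Z=0
after  5: r0=0x1c r1=0x54 r2=0x1b r3=0x1c r4=0xbf  N=0 Z=0
after  6: r0=0x1c r1=0x54 r2=0xc8 r3=0x1c r4=0xbf  N=1 Z=0
after  7: r0=0x1c r1=0x54 r2=0x74 r3=0x1c r4=0xbf  N=0 Z=0
after  8: r0=0x1c r1=0x1c r2=0x74 r3=0x1c r4=0xbf  N=0 Z=0
after  9: r0=0x1c r1=0x1c r2=0x74 r3=0x90 r4=0xbf  N=1 Z=0
-- IRQ taken; context saved, return-PC = 10 --

K = 9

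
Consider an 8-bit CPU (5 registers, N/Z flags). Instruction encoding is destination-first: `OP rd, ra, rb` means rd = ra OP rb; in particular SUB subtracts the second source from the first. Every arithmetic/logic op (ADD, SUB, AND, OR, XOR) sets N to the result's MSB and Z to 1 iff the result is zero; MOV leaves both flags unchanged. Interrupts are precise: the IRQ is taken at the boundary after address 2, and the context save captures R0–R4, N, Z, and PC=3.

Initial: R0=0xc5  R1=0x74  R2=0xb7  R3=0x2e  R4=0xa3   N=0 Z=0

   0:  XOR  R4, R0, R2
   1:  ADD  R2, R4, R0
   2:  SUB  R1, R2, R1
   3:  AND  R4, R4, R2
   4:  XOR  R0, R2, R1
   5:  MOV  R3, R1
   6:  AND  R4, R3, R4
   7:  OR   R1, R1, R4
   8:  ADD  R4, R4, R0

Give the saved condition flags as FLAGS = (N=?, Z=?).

after  0: R0=0xc5 R1=0x74 R2=0xb7 R3=0x2e R4=0x72  N=0 Z=0
after  1: R0=0xc5 R1=0x74 R2=0x37 R3=0x2e R4=0x72  N=0 Z=0
after  2: R0=0xc5 R1=0xc3 R2=0x37 R3=0x2e R4=0x72  N=1 Z=0
-- IRQ taken; context saved, return-PC = 3 --

FLAGS = (N=1, Z=0)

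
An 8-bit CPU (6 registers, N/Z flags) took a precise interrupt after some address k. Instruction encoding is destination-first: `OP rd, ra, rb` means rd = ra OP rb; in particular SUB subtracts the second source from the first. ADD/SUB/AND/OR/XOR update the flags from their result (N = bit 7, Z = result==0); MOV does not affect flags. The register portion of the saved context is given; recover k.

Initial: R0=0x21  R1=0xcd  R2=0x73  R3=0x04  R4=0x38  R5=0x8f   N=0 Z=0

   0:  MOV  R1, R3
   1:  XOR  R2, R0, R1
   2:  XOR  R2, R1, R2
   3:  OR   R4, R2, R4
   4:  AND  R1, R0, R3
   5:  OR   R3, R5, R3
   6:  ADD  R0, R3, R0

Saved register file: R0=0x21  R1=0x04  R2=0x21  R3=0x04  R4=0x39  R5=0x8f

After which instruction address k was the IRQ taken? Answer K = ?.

after  0: R0=0x21 R1=0x04 R2=0x73 R3=0x04 R4=0x38 R5=0x8f  N=0 Z=0
after  1: R0=0x21 R1=0x04 R2=0x25 R3=0x04 R4=0x38 R5=0x8f  N=0 Z=0
after  2: R0=0x21 R1=0x04 R2=0x21 R3=0x04 R4=0x38 R5=0x8f  N=0 Z=0
after  3: R0=0x21 R1=0x04 R2=0x21 R3=0x04 R4=0x39 R5=0x8f  N=0 Z=0
-- IRQ taken; context saved, return-PC = 4 --

K = 3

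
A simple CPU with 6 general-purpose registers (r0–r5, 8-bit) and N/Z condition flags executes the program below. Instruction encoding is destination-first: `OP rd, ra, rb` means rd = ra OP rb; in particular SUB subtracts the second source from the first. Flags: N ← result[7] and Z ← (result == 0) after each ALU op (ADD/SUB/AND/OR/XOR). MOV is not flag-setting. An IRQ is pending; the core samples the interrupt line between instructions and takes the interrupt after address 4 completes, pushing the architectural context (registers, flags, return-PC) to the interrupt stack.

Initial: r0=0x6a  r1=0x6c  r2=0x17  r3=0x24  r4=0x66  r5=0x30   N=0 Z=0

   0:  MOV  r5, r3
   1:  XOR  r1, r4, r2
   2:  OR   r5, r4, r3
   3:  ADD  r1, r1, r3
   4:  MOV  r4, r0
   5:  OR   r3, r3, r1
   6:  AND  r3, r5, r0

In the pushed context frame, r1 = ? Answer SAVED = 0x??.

SAVED = 0x95

after  0: r0=0x6a r1=0x6c r2=0x17 r3=0x24 r4=0x66 r5=0x24  N=0 Z=0
after  1: r0=0x6a r1=0x71 r2=0x17 r3=0x24 r4=0x66 r5=0x24  N=0 Z=0
after  2: r0=0x6a r1=0x71 r2=0x17 r3=0x24 r4=0x66 r5=0x66  N=0 Z=0
after  3: r0=0x6a r1=0x95 r2=0x17 r3=0x24 r4=0x66 r5=0x66  N=1 Z=0
after  4: r0=0x6a r1=0x95 r2=0x17 r3=0x24 r4=0x6a r5=0x66  N=1 Z=0
-- IRQ taken; context saved, return-PC = 5 --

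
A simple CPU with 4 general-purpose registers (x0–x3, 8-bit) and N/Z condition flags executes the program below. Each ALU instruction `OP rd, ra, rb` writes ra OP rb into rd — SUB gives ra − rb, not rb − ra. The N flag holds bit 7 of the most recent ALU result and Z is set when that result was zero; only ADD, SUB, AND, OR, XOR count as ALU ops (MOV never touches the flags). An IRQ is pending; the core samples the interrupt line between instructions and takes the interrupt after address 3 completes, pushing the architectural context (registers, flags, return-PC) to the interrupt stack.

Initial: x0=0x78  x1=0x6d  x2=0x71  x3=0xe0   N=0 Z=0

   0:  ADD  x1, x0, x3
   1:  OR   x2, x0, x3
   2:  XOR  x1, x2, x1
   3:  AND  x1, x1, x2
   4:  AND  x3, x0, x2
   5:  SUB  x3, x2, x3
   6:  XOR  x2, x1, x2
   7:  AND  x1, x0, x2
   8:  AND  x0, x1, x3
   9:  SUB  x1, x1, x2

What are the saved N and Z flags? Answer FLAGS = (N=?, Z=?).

after  0: x0=0x78 x1=0x58 x2=0x71 x3=0xe0  N=0 Z=0
after  1: x0=0x78 x1=0x58 x2=0xf8 x3=0xe0  N=1 Z=0
after  2: x0=0x78 x1=0xa0 x2=0xf8 x3=0xe0  N=1 Z=0
after  3: x0=0x78 x1=0xa0 x2=0xf8 x3=0xe0  N=1 Z=0
-- IRQ taken; context saved, return-PC = 4 --

FLAGS = (N=1, Z=0)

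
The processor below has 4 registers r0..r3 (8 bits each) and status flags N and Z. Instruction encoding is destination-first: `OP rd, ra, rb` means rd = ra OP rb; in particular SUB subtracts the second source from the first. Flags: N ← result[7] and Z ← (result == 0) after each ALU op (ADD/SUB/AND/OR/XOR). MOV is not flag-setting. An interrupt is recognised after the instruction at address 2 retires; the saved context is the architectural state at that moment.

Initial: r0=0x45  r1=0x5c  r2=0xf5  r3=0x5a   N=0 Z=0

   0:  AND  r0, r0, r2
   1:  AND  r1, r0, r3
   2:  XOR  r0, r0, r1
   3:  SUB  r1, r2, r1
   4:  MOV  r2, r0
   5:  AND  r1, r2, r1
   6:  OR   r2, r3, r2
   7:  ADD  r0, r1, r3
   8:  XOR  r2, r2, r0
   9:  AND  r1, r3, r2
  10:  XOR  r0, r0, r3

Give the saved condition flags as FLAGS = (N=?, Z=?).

FLAGS = (N=0, Z=0)

after  0: r0=0x45 r1=0x5c r2=0xf5 r3=0x5a  N=0 Z=0
after  1: r0=0x45 r1=0x40 r2=0xf5 r3=0x5a  N=0 Z=0
after  2: r0=0x05 r1=0x40 r2=0xf5 r3=0x5a  N=0 Z=0
-- IRQ taken; context saved, return-PC = 3 --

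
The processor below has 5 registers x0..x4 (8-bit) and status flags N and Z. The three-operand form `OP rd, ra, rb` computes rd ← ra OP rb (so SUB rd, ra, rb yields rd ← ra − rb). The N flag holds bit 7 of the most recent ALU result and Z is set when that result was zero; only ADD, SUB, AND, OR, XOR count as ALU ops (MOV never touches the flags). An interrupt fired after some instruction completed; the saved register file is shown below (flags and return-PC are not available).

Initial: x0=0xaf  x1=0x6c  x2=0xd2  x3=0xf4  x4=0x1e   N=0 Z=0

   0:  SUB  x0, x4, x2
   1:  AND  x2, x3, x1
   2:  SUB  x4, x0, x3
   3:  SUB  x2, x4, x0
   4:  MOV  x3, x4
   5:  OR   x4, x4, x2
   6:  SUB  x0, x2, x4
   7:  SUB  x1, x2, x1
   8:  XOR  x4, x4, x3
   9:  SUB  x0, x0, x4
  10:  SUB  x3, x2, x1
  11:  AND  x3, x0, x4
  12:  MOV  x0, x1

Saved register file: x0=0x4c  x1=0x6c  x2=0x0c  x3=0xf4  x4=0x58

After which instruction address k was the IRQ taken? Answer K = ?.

after  0: x0=0x4c x1=0x6c x2=0xd2 x3=0xf4 x4=0x1e  N=0 Z=0
after  1: x0=0x4c x1=0x6c x2=0x64 x3=0xf4 x4=0x1e  N=0 Z=0
after  2: x0=0x4c x1=0x6c x2=0x64 x3=0xf4 x4=0x58  N=0 Z=0
after  3: x0=0x4c x1=0x6c x2=0x0c x3=0xf4 x4=0x58  N=0 Z=0
-- IRQ taken; context saved, return-PC = 4 --

K = 3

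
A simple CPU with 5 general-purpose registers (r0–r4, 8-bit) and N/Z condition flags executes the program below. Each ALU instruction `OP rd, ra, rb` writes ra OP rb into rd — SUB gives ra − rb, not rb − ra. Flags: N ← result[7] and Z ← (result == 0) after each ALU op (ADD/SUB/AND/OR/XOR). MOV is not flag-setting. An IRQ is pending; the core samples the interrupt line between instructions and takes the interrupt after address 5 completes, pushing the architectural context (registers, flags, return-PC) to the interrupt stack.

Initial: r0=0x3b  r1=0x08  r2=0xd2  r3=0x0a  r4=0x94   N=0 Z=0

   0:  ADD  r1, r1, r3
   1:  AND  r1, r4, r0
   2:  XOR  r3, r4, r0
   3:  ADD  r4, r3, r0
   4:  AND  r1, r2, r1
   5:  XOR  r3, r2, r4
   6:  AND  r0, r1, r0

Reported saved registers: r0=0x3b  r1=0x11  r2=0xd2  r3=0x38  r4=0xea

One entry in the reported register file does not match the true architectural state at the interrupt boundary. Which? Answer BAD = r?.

BAD = r1

after  0: r0=0x3b r1=0x12 r2=0xd2 r3=0x0a r4=0x94  N=0 Z=0
after  1: r0=0x3b r1=0x10 r2=0xd2 r3=0x0a r4=0x94  N=0 Z=0
after  2: r0=0x3b r1=0x10 r2=0xd2 r3=0xaf r4=0x94  N=1 Z=0
after  3: r0=0x3b r1=0x10 r2=0xd2 r3=0xaf r4=0xea  N=1 Z=0
after  4: r0=0x3b r1=0x10 r2=0xd2 r3=0xaf r4=0xea  N=0 Z=0
after  5: r0=0x3b r1=0x10 r2=0xd2 r3=0x38 r4=0xea  N=0 Z=0
-- IRQ taken; context saved, return-PC = 6 --
mismatch: r1: reported 0x11 vs actual 0x10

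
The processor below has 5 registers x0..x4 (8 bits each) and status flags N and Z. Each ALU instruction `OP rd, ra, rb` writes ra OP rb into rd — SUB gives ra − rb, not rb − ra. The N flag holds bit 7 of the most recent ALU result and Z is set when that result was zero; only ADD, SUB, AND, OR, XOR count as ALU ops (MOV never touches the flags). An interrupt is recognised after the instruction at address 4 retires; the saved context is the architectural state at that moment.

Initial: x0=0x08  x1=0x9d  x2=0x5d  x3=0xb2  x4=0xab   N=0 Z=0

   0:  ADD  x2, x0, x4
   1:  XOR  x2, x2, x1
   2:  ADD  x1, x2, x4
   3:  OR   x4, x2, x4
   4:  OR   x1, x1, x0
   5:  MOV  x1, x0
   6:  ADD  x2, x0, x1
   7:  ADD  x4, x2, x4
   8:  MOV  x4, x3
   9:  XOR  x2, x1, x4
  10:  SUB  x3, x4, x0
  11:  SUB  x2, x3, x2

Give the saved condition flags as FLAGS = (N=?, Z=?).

after  0: x0=0x08 x1=0x9d x2=0xb3 x3=0xb2 x4=0xab  N=1 Z=0
after  1: x0=0x08 x1=0x9d x2=0x2e x3=0xb2 x4=0xab  N=0 Z=0
after  2: x0=0x08 x1=0xd9 x2=0x2e x3=0xb2 x4=0xab  N=1 Z=0
after  3: x0=0x08 x1=0xd9 x2=0x2e x3=0xb2 x4=0xaf  N=1 Z=0
after  4: x0=0x08 x1=0xd9 x2=0x2e x3=0xb2 x4=0xaf  N=1 Z=0
-- IRQ taken; context saved, return-PC = 5 --

FLAGS = (N=1, Z=0)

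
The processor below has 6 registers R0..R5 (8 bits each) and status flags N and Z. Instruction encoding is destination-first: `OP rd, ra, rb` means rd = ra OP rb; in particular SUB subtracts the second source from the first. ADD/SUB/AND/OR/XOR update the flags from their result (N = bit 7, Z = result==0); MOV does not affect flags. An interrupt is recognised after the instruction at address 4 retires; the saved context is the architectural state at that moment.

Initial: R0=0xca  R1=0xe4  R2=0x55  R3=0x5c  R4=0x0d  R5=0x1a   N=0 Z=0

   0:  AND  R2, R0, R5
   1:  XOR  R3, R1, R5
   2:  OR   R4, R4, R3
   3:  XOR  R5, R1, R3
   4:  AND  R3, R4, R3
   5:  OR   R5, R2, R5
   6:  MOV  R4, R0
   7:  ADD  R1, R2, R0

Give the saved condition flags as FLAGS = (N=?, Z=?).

FLAGS = (N=1, Z=0)

after  0: R0=0xca R1=0xe4 R2=0x0a R3=0x5c R4=0x0d R5=0x1a  N=0 Z=0
after  1: R0=0xca R1=0xe4 R2=0x0a R3=0xfe R4=0x0d R5=0x1a  N=1 Z=0
after  2: R0=0xca R1=0xe4 R2=0x0a R3=0xfe R4=0xff R5=0x1a  N=1 Z=0
after  3: R0=0xca R1=0xe4 R2=0x0a R3=0xfe R4=0xff R5=0x1a  N=0 Z=0
after  4: R0=0xca R1=0xe4 R2=0x0a R3=0xfe R4=0xff R5=0x1a  N=1 Z=0
-- IRQ taken; context saved, return-PC = 5 --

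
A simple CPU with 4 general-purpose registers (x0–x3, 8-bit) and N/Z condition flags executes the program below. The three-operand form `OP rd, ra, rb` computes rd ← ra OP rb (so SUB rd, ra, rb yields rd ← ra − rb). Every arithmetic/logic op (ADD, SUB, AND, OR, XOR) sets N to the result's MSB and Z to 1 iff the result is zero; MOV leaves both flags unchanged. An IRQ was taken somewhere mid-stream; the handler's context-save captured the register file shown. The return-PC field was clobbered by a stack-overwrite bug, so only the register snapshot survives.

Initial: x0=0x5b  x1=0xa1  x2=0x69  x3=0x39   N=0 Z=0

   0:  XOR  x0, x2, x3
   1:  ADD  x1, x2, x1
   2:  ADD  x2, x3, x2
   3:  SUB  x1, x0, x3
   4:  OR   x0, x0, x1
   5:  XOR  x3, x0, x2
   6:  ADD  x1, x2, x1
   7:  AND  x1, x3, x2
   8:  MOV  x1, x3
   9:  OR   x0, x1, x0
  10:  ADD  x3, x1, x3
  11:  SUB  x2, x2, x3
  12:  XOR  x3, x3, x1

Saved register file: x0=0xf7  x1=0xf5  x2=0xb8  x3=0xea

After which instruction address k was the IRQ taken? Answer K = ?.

K = 11

after  0: x0=0x50 x1=0xa1 x2=0x69 x3=0x39  N=0 Z=0
after  1: x0=0x50 x1=0x0a x2=0x69 x3=0x39  N=0 Z=0
after  2: x0=0x50 x1=0x0a x2=0xa2 x3=0x39  N=1 Z=0
after  3: x0=0x50 x1=0x17 x2=0xa2 x3=0x39  N=0 Z=0
after  4: x0=0x57 x1=0x17 x2=0xa2 x3=0x39  N=0 Z=0
after  5: x0=0x57 x1=0x17 x2=0xa2 x3=0xf5  N=1 Z=0
after  6: x0=0x57 x1=0xb9 x2=0xa2 x3=0xf5  N=1 Z=0
after  7: x0=0x57 x1=0xa0 x2=0xa2 x3=0xf5  N=1 Z=0
after  8: x0=0x57 x1=0xf5 x2=0xa2 x3=0xf5  N=1 Z=0
after  9: x0=0xf7 x1=0xf5 x2=0xa2 x3=0xf5  N=1 Z=0
after 10: x0=0xf7 x1=0xf5 x2=0xa2 x3=0xea  N=1 Z=0
after 11: x0=0xf7 x1=0xf5 x2=0xb8 x3=0xea  N=1 Z=0
-- IRQ taken; context saved, return-PC = 12 --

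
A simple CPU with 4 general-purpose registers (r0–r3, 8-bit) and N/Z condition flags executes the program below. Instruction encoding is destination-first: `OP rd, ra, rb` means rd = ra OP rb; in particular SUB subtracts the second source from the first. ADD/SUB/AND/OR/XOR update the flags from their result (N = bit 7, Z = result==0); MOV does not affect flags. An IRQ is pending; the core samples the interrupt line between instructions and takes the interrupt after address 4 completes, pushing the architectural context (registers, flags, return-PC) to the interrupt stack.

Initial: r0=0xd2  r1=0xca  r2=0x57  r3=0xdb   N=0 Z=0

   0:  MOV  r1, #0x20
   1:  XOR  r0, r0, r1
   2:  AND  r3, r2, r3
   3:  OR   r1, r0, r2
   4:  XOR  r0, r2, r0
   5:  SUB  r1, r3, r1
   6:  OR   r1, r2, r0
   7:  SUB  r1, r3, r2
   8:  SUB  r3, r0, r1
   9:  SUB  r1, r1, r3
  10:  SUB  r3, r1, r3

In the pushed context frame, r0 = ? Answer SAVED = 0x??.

SAVED = 0xa5

after  0: r0=0xd2 r1=0x20 r2=0x57 r3=0xdb  N=0 Z=0
after  1: r0=0xf2 r1=0x20 r2=0x57 r3=0xdb  N=1 Z=0
after  2: r0=0xf2 r1=0x20 r2=0x57 r3=0x53  N=0 Z=0
after  3: r0=0xf2 r1=0xf7 r2=0x57 r3=0x53  N=1 Z=0
after  4: r0=0xa5 r1=0xf7 r2=0x57 r3=0x53  N=1 Z=0
-- IRQ taken; context saved, return-PC = 5 --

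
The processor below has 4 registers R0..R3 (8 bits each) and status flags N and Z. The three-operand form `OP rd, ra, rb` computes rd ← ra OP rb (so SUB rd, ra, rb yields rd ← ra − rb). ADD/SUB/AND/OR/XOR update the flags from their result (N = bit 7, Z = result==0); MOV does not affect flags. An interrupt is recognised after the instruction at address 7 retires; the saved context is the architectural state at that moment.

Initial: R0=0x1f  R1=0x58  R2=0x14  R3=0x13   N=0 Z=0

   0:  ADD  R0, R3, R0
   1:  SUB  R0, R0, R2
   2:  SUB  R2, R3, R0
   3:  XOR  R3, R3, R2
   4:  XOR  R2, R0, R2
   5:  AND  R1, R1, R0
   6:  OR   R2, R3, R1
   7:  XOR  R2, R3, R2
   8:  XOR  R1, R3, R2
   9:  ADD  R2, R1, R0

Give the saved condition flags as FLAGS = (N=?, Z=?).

after  0: R0=0x32 R1=0x58 R2=0x14 R3=0x13  N=0 Z=0
after  1: R0=0x1e R1=0x58 R2=0x14 R3=0x13  N=0 Z=0
after  2: R0=0x1e R1=0x58 R2=0xf5 R3=0x13  N=1 Z=0
after  3: R0=0x1e R1=0x58 R2=0xf5 R3=0xe6  N=1 Z=0
after  4: R0=0x1e R1=0x58 R2=0xeb R3=0xe6  N=1 Z=0
after  5: R0=0x1e R1=0x18 R2=0xeb R3=0xe6  N=0 Z=0
after  6: R0=0x1e R1=0x18 R2=0xfe R3=0xe6  N=1 Z=0
after  7: R0=0x1e R1=0x18 R2=0x18 R3=0xe6  N=0 Z=0
-- IRQ taken; context saved, return-PC = 8 --

FLAGS = (N=0, Z=0)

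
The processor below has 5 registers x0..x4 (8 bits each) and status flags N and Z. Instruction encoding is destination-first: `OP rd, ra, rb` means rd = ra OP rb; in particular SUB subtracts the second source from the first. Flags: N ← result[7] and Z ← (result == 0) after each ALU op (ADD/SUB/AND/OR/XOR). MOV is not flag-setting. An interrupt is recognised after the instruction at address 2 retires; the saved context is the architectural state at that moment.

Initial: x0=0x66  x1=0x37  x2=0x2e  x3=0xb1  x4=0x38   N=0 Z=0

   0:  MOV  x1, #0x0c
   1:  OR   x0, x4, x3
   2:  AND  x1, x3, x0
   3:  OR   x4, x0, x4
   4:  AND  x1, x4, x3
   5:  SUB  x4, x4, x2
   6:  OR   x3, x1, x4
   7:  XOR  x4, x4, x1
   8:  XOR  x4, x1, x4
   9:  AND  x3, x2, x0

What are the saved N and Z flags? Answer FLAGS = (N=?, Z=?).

after  0: x0=0x66 x1=0x0c x2=0x2e x3=0xb1 x4=0x38  N=0 Z=0
after  1: x0=0xb9 x1=0x0c x2=0x2e x3=0xb1 x4=0x38  N=1 Z=0
after  2: x0=0xb9 x1=0xb1 x2=0x2e x3=0xb1 x4=0x38  N=1 Z=0
-- IRQ taken; context saved, return-PC = 3 --

FLAGS = (N=1, Z=0)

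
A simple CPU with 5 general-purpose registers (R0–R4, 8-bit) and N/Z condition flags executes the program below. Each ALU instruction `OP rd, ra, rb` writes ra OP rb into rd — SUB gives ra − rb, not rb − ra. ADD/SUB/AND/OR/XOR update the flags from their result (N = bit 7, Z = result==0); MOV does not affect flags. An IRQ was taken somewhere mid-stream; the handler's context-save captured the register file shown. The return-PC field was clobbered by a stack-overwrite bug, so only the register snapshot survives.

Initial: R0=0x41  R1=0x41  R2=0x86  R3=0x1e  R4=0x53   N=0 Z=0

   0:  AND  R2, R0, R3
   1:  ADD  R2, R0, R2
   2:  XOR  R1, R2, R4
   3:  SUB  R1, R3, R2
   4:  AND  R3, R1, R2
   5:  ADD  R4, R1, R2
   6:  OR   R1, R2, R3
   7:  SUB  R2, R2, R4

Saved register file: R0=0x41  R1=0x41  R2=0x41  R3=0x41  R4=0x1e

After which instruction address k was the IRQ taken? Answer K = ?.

K = 6

after  0: R0=0x41 R1=0x41 R2=0x00 R3=0x1e R4=0x53  N=0 Z=1
after  1: R0=0x41 R1=0x41 R2=0x41 R3=0x1e R4=0x53  N=0 Z=0
after  2: R0=0x41 R1=0x12 R2=0x41 R3=0x1e R4=0x53  N=0 Z=0
after  3: R0=0x41 R1=0xdd R2=0x41 R3=0x1e R4=0x53  N=1 Z=0
after  4: R0=0x41 R1=0xdd R2=0x41 R3=0x41 R4=0x53  N=0 Z=0
after  5: R0=0x41 R1=0xdd R2=0x41 R3=0x41 R4=0x1e  N=0 Z=0
after  6: R0=0x41 R1=0x41 R2=0x41 R3=0x41 R4=0x1e  N=0 Z=0
-- IRQ taken; context saved, return-PC = 7 --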